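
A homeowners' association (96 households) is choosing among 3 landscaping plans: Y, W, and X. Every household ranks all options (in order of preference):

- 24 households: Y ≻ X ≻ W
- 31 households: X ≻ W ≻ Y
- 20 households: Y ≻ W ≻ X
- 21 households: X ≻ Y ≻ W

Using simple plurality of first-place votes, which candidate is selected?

First-place votes: Y 44, W 0, X 52.
X has the most first-place votes.

X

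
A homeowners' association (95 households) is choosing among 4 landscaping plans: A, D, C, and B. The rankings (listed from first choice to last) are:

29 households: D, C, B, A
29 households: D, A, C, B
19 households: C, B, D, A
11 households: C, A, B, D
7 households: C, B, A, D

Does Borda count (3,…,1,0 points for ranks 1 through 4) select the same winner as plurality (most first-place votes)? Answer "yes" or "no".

Borda — scores: A 87, D 193, C 198, B 92. Winner: C.
Plurality — first-place votes: A 0, D 58, C 37, B 0. Winner: D.
The two methods disagree.

no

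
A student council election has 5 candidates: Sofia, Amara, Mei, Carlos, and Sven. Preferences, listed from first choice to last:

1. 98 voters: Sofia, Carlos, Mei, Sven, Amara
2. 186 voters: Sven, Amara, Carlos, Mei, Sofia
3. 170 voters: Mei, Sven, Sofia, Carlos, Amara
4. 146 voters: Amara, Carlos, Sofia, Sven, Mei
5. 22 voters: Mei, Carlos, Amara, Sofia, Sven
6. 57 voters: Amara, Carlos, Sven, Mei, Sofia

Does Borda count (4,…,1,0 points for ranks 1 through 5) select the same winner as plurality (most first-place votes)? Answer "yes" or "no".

Borda — scores: Sofia 1046, Amara 1414, Mei 1207, Carlos 1511, Sven 1612. Winner: Sven.
Plurality — first-place votes: Sofia 98, Amara 203, Mei 192, Carlos 0, Sven 186. Winner: Amara.
The two methods disagree.

no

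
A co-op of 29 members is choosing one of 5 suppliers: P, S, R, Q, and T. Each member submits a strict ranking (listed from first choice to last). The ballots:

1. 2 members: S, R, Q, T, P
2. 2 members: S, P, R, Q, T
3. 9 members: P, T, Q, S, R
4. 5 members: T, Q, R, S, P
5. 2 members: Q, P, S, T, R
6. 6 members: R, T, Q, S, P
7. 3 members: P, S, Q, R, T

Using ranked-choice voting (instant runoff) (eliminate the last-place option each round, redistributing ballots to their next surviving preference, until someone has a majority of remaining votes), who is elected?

Round 1: P 12, S 4, R 6, Q 2, T 5. Eliminate Q.
Round 2: P 14, S 4, R 6, T 5. Eliminate S.
Round 3: P 16, R 8, T 5. P has a majority.

P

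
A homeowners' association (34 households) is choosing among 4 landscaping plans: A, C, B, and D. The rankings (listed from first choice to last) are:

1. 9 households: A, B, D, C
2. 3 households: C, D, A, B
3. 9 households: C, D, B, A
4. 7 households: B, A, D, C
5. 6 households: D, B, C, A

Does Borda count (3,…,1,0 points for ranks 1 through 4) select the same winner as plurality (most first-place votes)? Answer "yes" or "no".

no

Borda — scores: A 44, C 42, B 60, D 58. Winner: B.
Plurality — first-place votes: A 9, C 12, B 7, D 6. Winner: C.
The two methods disagree.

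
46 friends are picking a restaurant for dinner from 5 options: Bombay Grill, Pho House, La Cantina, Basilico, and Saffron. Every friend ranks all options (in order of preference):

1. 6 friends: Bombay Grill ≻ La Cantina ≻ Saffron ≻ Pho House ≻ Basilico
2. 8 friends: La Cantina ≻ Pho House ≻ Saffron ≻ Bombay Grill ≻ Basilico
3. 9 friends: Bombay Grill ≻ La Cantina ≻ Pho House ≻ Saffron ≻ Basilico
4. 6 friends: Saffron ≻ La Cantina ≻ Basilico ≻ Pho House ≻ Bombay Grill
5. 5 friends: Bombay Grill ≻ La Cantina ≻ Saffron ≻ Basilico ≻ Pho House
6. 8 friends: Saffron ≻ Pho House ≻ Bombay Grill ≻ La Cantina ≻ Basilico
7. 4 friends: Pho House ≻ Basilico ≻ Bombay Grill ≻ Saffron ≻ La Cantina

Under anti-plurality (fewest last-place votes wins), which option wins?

Saffron

Last-place votes: Bombay Grill 6, Pho House 5, La Cantina 4, Basilico 31, Saffron 0.
Saffron is ranked last by the fewest voters, so Saffron wins.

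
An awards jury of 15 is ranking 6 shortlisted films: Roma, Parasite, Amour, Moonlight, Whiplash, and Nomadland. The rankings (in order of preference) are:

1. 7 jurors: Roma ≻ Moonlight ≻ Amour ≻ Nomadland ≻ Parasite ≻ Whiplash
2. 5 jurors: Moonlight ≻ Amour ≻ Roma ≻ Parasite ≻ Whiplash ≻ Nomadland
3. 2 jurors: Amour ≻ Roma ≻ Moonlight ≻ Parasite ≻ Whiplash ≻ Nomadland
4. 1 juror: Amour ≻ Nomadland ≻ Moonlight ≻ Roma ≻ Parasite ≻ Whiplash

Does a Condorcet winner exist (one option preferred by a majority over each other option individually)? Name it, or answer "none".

none

Checking pairwise contests:
Amour beats Roma 8–7.
Roma beats Parasite 15–0.
Moonlight beats Amour 12–3.
Roma beats Moonlight 9–6.
Roma beats Whiplash 15–0.
Roma beats Nomadland 14–1.
Every option loses at least one head-to-head, so there is no Condorcet winner.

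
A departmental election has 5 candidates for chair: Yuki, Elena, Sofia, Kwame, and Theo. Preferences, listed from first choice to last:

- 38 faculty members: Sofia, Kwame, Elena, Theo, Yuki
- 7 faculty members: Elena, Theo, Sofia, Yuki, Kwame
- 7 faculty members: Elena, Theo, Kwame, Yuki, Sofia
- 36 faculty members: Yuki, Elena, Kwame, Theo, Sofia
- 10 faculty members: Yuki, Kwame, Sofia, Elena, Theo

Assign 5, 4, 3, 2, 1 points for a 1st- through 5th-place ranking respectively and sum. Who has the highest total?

Elena

Yuki: 38·1 + 7·2 + 7·2 + 36·5 + 10·5 = 296
Elena: 38·3 + 7·5 + 7·5 + 36·4 + 10·2 = 348
Sofia: 38·5 + 7·3 + 7·1 + 36·1 + 10·3 = 284
Kwame: 38·4 + 7·1 + 7·3 + 36·3 + 10·4 = 328
Theo: 38·2 + 7·4 + 7·4 + 36·2 + 10·1 = 214
Elena has the highest Borda score (348).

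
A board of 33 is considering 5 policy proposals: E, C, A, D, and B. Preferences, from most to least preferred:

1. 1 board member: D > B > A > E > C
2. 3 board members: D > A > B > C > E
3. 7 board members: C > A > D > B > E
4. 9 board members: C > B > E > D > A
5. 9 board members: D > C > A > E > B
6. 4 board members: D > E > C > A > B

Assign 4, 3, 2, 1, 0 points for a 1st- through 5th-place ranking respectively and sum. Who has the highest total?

C

E: 1·1 + 3·0 + 7·0 + 9·2 + 9·1 + 4·3 = 40
C: 1·0 + 3·1 + 7·4 + 9·4 + 9·3 + 4·2 = 102
A: 1·2 + 3·3 + 7·3 + 9·0 + 9·2 + 4·1 = 54
D: 1·4 + 3·4 + 7·2 + 9·1 + 9·4 + 4·4 = 91
B: 1·3 + 3·2 + 7·1 + 9·3 + 9·0 + 4·0 = 43
C has the highest Borda score (102).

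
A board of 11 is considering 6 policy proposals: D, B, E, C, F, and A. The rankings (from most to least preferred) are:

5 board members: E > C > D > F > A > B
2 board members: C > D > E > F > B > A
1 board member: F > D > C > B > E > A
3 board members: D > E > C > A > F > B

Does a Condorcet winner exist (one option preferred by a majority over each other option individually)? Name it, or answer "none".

none

Checking pairwise contests:
C beats D 7–4.
D beats B 11–0.
D beats E 6–5.
E beats C 8–3.
D beats F 10–1.
D beats A 11–0.
Every option loses at least one head-to-head, so there is no Condorcet winner.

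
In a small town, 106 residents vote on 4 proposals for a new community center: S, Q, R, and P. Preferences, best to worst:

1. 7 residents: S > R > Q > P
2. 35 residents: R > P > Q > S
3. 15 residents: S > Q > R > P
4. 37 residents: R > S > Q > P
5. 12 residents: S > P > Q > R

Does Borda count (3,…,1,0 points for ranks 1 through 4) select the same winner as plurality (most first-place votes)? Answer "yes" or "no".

Borda — scores: S 176, Q 121, R 245, P 94. Winner: R.
Plurality — first-place votes: S 34, Q 0, R 72, P 0. Winner: R.
The two methods agree.

yes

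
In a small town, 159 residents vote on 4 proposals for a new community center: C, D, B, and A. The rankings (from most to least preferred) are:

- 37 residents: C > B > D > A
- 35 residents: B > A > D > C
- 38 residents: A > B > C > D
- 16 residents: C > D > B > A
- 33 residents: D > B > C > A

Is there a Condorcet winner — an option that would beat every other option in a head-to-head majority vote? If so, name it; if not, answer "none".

B vs C: 106–53 for B.
B vs D: 110–49 for B.
B vs A: 121–38 for B.
B beats every other option head-to-head.

B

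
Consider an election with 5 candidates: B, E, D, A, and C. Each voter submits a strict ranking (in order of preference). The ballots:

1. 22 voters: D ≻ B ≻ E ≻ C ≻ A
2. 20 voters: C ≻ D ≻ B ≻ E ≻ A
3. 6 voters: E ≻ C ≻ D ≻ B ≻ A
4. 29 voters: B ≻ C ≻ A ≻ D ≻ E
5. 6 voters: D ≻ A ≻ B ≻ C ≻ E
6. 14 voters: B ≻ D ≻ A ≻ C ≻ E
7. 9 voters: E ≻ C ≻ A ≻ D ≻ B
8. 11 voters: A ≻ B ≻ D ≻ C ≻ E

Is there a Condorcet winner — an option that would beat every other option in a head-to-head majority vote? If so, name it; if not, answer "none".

Checking pairwise contests:
D beats B 63–54.
B beats E 102–15.
C beats D 64–53.
B beats A 91–26.
B beats C 82–35.
Every option loses at least one head-to-head, so there is no Condorcet winner.

none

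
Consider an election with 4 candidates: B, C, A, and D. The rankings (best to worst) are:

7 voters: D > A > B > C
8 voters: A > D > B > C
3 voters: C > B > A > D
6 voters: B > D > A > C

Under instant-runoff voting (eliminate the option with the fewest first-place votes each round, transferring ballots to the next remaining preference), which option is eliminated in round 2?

D

Round 1: B 6, C 3, A 8, D 7. Eliminate C.
Round 2: B 9, A 8, D 7. Eliminate D.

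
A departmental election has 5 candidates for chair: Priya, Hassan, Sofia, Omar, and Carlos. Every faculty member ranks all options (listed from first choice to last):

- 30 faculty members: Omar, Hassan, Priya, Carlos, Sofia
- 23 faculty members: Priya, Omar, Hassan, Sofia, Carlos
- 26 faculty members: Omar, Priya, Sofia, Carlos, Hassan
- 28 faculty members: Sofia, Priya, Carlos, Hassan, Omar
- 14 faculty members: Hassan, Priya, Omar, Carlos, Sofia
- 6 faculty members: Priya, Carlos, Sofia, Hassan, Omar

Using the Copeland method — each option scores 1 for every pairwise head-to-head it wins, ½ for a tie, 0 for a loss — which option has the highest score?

Priya

Priya: beats Hassan, Sofia, Omar, and Carlos → score 4.
Hassan: beats Sofia and Carlos; loses to Priya and Omar → score 2.
Sofia: beats Carlos; loses to Priya, Hassan, and Omar → score 1.
Omar: beats Hassan, Sofia, and Carlos; loses to Priya → score 3.
Carlos: loses to Priya, Hassan, Sofia, and Omar → score 0.
Priya has the best pairwise record.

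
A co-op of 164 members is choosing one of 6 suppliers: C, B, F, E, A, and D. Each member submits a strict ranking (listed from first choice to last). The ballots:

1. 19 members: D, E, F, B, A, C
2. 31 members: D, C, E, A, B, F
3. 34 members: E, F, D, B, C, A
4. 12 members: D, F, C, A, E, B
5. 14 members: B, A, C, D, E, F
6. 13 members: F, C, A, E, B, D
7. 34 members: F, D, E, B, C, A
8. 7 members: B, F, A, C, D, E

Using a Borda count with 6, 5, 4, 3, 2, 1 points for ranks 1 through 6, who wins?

D

C: 19·1 + 31·5 + 34·2 + 12·4 + 14·4 + 13·5 + 34·2 + 7·3 = 500
B: 19·3 + 31·2 + 34·3 + 12·1 + 14·6 + 13·2 + 34·3 + 7·6 = 487
F: 19·4 + 31·1 + 34·5 + 12·5 + 14·1 + 13·6 + 34·6 + 7·5 = 668
E: 19·5 + 31·4 + 34·6 + 12·2 + 14·2 + 13·3 + 34·4 + 7·1 = 657
A: 19·2 + 31·3 + 34·1 + 12·3 + 14·5 + 13·4 + 34·1 + 7·4 = 385
D: 19·6 + 31·6 + 34·4 + 12·6 + 14·3 + 13·1 + 34·5 + 7·2 = 747
D has the highest Borda score (747).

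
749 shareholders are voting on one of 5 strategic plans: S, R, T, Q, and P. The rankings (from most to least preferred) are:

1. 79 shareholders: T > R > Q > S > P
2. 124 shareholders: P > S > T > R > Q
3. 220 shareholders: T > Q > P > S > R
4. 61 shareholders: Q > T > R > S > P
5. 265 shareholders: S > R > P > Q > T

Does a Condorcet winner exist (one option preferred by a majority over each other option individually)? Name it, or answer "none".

S vs R: 609–140 for S.
S vs T: 389–360 for S.
S vs Q: 389–360 for S.
S vs P: 405–344 for S.
S beats every other option head-to-head.

S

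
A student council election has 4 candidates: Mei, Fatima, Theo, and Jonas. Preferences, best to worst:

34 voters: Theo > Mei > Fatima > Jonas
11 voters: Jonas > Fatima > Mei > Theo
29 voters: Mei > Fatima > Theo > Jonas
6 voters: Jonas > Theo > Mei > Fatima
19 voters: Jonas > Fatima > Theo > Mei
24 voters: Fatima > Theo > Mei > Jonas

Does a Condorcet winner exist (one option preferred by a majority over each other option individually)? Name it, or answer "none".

none

Checking pairwise contests:
Theo beats Mei 83–40.
Mei beats Fatima 69–54.
Fatima beats Theo 83–40.
Mei beats Jonas 87–36.
Every option loses at least one head-to-head, so there is no Condorcet winner.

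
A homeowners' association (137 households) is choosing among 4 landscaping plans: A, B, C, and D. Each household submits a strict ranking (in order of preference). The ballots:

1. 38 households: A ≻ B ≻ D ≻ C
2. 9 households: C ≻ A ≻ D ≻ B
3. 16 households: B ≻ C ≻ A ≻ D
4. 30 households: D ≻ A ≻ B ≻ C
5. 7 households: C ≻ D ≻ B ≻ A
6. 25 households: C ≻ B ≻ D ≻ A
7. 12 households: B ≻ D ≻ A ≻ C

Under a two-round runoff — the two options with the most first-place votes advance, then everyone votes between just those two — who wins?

Round 1 first-place votes: A 38, B 28, C 41, D 30.
C and A advance.
Runoff: C is preferred to A by 57 voters; A by 80.
A wins the runoff.

A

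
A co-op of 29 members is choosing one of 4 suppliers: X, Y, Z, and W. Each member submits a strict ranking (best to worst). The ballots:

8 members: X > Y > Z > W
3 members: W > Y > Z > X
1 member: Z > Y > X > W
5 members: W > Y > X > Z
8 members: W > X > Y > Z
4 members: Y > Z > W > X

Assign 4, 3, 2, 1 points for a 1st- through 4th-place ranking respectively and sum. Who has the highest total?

X: 8·4 + 3·1 + 1·2 + 5·2 + 8·3 + 4·1 = 75
Y: 8·3 + 3·3 + 1·3 + 5·3 + 8·2 + 4·4 = 83
Z: 8·2 + 3·2 + 1·4 + 5·1 + 8·1 + 4·3 = 51
W: 8·1 + 3·4 + 1·1 + 5·4 + 8·4 + 4·2 = 81
Y has the highest Borda score (83).

Y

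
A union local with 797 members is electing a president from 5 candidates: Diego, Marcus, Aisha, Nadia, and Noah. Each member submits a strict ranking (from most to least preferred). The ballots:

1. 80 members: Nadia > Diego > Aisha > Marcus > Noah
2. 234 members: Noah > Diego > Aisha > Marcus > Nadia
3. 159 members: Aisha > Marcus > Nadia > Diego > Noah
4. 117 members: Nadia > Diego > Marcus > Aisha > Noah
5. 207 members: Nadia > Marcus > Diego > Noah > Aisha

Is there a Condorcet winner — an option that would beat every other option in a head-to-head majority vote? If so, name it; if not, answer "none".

Nadia

Nadia vs Diego: 563–234 for Nadia.
Nadia vs Marcus: 404–393 for Nadia.
Nadia vs Aisha: 404–393 for Nadia.
Nadia vs Noah: 563–234 for Nadia.
Nadia beats every other option head-to-head.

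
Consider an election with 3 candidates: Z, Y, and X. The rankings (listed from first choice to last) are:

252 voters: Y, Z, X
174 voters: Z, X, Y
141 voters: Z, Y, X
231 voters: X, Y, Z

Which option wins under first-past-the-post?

First-place votes: Z 315, Y 252, X 231.
Z has the most first-place votes.

Z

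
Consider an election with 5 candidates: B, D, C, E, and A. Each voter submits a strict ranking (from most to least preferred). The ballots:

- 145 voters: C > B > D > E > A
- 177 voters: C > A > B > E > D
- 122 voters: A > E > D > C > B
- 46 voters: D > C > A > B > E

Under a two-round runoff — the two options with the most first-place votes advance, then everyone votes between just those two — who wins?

C

Round 1 first-place votes: B 0, D 46, C 322, E 0, A 122.
C and A advance.
Runoff: C is preferred to A by 368 voters; A by 122.
C wins the runoff.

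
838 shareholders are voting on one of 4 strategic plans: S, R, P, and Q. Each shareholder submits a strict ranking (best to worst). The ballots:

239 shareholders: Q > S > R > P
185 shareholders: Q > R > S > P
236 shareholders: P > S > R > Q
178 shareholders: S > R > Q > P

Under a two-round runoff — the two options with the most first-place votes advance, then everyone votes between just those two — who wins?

Round 1 first-place votes: S 178, R 0, P 236, Q 424.
Q and P advance.
Runoff: Q is preferred to P by 602 voters; P by 236.
Q wins the runoff.

Q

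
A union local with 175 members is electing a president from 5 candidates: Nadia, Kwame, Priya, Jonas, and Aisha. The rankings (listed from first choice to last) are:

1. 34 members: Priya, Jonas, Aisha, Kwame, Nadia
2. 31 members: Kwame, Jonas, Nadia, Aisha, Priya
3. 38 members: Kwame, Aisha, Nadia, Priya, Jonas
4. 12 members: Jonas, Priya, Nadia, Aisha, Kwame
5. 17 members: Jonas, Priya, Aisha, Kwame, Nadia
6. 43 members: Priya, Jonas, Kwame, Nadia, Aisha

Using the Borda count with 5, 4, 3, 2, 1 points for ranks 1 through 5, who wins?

Jonas

Nadia: 34·1 + 31·3 + 38·3 + 12·3 + 17·1 + 43·2 = 380
Kwame: 34·2 + 31·5 + 38·5 + 12·1 + 17·2 + 43·3 = 588
Priya: 34·5 + 31·1 + 38·2 + 12·4 + 17·4 + 43·5 = 608
Jonas: 34·4 + 31·4 + 38·1 + 12·5 + 17·5 + 43·4 = 615
Aisha: 34·3 + 31·2 + 38·4 + 12·2 + 17·3 + 43·1 = 434
Jonas has the highest Borda score (615).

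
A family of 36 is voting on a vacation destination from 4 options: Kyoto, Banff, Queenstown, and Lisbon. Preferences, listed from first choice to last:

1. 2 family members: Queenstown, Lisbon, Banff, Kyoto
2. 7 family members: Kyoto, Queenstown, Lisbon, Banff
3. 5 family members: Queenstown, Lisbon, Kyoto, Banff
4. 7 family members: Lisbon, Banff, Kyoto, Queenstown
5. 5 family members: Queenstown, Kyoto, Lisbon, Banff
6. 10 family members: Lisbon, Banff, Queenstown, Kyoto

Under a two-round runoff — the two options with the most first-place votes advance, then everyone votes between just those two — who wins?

Queenstown

Round 1 first-place votes: Kyoto 7, Banff 0, Queenstown 12, Lisbon 17.
Lisbon and Queenstown advance.
Runoff: Lisbon is preferred to Queenstown by 17 voters; Queenstown by 19.
Queenstown wins the runoff.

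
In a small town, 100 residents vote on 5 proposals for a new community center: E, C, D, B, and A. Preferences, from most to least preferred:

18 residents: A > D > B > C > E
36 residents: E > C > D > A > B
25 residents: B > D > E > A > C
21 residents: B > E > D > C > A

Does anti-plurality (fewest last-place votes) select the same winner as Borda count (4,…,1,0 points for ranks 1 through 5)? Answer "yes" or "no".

no

Anti-plurality — last-place votes: E 18, C 25, D 0, B 36, A 21. Winner: D.
Borda — scores: E 257, C 147, D 243, B 220, A 133. Winner: E.
The two methods disagree.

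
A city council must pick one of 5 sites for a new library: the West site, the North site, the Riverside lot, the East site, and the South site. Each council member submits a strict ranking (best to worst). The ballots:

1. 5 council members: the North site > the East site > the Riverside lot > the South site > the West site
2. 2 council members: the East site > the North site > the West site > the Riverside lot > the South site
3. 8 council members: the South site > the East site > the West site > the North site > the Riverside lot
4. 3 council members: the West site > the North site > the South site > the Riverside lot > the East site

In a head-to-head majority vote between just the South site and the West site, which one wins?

the South site

Voters preferring the South site to the West site: 13; preferring the West site to the South site: 5.
the South site wins the head-to-head.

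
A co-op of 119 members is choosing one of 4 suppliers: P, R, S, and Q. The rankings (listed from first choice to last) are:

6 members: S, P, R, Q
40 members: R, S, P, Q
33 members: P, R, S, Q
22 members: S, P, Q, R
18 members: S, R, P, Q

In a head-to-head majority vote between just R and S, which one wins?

R

Voters preferring R to S: 73; preferring S to R: 46.
R wins the head-to-head.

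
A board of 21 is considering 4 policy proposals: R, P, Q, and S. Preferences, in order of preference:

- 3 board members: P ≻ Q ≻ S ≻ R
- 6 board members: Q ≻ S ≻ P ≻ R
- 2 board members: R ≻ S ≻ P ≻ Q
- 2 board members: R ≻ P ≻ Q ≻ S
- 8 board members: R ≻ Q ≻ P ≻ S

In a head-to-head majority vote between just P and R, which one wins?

R

Voters preferring P to R: 9; preferring R to P: 12.
R wins the head-to-head.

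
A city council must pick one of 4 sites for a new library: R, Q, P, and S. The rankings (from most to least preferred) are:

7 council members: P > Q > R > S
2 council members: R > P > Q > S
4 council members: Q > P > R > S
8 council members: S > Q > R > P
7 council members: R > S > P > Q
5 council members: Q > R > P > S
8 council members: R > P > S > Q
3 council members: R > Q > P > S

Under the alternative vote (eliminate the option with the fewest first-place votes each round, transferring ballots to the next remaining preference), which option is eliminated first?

Round 1: R 20, Q 9, P 7, S 8. Eliminate P.

P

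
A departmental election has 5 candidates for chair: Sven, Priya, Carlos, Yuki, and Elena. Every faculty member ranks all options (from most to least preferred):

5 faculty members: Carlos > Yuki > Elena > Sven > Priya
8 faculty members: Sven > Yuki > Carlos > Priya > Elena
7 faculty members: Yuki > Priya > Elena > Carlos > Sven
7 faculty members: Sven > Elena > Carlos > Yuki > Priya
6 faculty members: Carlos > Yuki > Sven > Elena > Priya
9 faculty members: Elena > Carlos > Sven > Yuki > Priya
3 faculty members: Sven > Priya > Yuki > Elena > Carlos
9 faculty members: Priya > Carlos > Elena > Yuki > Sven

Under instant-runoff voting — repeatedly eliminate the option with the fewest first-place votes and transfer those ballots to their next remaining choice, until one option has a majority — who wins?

Carlos

Round 1: Sven 18, Priya 9, Carlos 11, Yuki 7, Elena 9. Eliminate Yuki.
Round 2: Sven 18, Priya 16, Carlos 11, Elena 9. Eliminate Elena.
Round 3: Sven 18, Priya 16, Carlos 20. Eliminate Priya.
Round 4: Sven 18, Carlos 36. Carlos has a majority.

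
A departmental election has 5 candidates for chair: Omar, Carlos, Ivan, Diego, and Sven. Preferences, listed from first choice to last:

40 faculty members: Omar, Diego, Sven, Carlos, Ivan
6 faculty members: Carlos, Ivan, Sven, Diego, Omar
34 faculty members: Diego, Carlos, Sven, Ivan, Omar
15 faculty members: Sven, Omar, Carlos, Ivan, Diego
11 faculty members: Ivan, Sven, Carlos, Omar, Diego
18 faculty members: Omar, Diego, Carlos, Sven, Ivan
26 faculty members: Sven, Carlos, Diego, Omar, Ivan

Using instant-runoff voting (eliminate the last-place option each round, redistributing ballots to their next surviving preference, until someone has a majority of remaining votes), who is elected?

Round 1: Omar 58, Carlos 6, Ivan 11, Diego 34, Sven 41. Eliminate Carlos.
Round 2: Omar 58, Ivan 17, Diego 34, Sven 41. Eliminate Ivan.
Round 3: Omar 58, Diego 34, Sven 58. Eliminate Diego.
Round 4: Omar 58, Sven 92. Sven has a majority.

Sven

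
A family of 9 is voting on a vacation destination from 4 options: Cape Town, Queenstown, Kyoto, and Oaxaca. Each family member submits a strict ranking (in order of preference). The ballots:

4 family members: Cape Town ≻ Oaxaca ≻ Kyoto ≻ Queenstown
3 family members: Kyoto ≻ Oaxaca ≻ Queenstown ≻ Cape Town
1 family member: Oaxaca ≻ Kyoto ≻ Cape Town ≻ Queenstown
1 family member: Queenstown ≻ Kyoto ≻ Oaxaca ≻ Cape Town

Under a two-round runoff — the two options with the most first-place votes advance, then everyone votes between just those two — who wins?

Round 1 first-place votes: Cape Town 4, Queenstown 1, Kyoto 3, Oaxaca 1.
Cape Town and Kyoto advance.
Runoff: Cape Town is preferred to Kyoto by 4 voters; Kyoto by 5.
Kyoto wins the runoff.

Kyoto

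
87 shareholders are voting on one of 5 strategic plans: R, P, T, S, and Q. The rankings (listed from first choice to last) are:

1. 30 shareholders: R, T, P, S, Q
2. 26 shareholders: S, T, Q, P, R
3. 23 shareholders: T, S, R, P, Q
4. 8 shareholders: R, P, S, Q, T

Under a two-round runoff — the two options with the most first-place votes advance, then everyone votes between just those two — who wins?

S

Round 1 first-place votes: R 38, P 0, T 23, S 26, Q 0.
R and S advance.
Runoff: R is preferred to S by 38 voters; S by 49.
S wins the runoff.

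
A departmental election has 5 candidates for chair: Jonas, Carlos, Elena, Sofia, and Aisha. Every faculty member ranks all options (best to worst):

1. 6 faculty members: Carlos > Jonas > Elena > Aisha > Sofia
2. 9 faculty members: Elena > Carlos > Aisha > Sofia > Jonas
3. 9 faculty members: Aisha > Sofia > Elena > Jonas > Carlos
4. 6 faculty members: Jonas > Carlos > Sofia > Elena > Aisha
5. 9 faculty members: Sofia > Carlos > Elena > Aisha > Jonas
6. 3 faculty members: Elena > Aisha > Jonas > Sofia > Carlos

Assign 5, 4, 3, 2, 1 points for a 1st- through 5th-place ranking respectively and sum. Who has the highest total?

Elena

Jonas: 6·4 + 9·1 + 9·2 + 6·5 + 9·1 + 3·3 = 99
Carlos: 6·5 + 9·4 + 9·1 + 6·4 + 9·4 + 3·1 = 138
Elena: 6·3 + 9·5 + 9·3 + 6·2 + 9·3 + 3·5 = 144
Sofia: 6·1 + 9·2 + 9·4 + 6·3 + 9·5 + 3·2 = 129
Aisha: 6·2 + 9·3 + 9·5 + 6·1 + 9·2 + 3·4 = 120
Elena has the highest Borda score (144).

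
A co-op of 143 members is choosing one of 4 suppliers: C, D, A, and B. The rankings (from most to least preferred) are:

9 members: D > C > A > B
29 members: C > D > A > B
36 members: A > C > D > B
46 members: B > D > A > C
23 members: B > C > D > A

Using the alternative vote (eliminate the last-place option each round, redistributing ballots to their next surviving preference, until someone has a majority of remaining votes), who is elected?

Round 1: C 29, D 9, A 36, B 69. Eliminate D.
Round 2: C 38, A 36, B 69. Eliminate A.
Round 3: C 74, B 69. C has a majority.

C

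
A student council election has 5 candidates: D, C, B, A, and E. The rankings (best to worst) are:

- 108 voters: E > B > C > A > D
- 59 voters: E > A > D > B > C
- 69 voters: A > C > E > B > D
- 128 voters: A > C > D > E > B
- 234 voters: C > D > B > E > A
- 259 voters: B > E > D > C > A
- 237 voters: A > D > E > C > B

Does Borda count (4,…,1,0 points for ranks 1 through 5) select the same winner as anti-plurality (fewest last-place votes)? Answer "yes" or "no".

yes

Borda — scores: D 2305, C 2239, B 1956, A 2021, E 2419. Winner: E.
Anti-plurality — last-place votes: D 177, C 59, B 365, A 493, E 0. Winner: E.
The two methods agree.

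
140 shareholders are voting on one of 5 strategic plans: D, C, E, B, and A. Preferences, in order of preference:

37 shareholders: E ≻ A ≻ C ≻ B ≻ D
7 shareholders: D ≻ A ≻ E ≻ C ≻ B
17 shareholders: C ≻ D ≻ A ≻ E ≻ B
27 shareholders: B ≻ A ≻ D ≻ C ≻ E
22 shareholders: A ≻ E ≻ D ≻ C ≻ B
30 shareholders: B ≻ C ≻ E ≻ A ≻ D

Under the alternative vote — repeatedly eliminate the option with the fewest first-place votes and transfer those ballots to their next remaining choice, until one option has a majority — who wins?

A

Round 1: D 7, C 17, E 37, B 57, A 22. Eliminate D.
Round 2: C 17, E 37, B 57, A 29. Eliminate C.
Round 3: E 37, B 57, A 46. Eliminate E.
Round 4: B 57, A 83. A has a majority.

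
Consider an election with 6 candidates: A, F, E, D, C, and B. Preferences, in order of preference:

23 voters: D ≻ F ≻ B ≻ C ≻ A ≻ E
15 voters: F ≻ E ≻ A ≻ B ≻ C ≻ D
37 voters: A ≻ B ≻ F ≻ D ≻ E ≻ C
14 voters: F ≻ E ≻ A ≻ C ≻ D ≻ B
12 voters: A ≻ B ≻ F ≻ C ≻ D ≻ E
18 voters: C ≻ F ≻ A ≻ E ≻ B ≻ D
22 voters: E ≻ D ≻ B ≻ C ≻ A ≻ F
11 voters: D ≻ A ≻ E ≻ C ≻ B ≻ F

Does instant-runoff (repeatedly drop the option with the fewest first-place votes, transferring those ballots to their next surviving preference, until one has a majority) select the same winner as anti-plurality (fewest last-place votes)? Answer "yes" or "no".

Instant-runoff — R1 A 49, F 29, E 22, D 34, C 18, B 0 (B out); R2 A 49, F 29, E 22, D 34, C 18 (C out); R3 A 49, F 47, E 22, D 34 (E out); R4 A 49, F 47, D 56 (F out); R5 A 96, D 56 (A winner). Winner: A.
Anti-plurality — last-place votes: A 0, F 33, E 35, D 33, C 37, B 14. Winner: A.
The two methods agree.

yes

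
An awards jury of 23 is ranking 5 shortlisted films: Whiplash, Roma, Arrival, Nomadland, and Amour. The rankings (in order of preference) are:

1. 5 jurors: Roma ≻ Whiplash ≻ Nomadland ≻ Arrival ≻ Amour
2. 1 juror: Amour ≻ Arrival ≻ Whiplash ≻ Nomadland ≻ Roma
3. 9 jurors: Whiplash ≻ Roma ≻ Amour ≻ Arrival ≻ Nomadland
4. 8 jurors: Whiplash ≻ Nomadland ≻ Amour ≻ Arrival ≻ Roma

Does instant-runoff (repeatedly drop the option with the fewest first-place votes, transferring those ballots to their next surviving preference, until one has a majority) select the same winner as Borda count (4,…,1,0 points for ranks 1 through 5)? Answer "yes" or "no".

yes

Instant-runoff — R1 Whiplash 17, Roma 5, Arrival 0, Nomadland 0, Amour 1 (Whiplash winner). Winner: Whiplash.
Borda — scores: Whiplash 85, Roma 47, Arrival 25, Nomadland 35, Amour 38. Winner: Whiplash.
The two methods agree.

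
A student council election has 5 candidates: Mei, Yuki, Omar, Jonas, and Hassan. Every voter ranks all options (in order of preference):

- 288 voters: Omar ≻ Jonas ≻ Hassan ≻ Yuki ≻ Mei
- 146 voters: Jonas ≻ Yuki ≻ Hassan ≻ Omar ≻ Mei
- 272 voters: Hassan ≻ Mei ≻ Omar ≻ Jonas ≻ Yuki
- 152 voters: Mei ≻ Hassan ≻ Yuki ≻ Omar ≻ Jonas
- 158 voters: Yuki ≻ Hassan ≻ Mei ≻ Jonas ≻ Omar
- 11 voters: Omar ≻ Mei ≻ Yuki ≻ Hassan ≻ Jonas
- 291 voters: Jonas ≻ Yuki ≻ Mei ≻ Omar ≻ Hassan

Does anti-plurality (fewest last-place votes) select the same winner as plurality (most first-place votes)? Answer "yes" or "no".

Anti-plurality — last-place votes: Mei 434, Yuki 272, Omar 158, Jonas 163, Hassan 291. Winner: Omar.
Plurality — first-place votes: Mei 152, Yuki 158, Omar 299, Jonas 437, Hassan 272. Winner: Jonas.
The two methods disagree.

no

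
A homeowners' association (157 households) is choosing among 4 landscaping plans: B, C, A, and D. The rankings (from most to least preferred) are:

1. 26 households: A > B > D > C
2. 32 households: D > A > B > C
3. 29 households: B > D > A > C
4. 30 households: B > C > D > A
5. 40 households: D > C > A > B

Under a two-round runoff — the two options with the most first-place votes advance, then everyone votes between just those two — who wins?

B

Round 1 first-place votes: B 59, C 0, A 26, D 72.
D and B advance.
Runoff: D is preferred to B by 72 voters; B by 85.
B wins the runoff.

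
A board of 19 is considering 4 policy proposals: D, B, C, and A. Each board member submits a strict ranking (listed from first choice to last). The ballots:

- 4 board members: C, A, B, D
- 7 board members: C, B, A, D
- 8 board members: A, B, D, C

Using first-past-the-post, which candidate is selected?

C

First-place votes: D 0, B 0, C 11, A 8.
C has the most first-place votes.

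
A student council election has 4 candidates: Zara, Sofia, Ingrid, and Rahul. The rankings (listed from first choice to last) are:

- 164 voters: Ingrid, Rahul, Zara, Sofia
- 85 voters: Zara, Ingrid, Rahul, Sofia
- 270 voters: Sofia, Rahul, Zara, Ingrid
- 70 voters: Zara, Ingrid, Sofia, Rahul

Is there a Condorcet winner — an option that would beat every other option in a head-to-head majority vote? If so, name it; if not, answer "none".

Checking pairwise contests:
Rahul beats Zara 434–155.
Zara beats Sofia 319–270.
Zara beats Ingrid 425–164.
Sofia beats Rahul 340–249.
Every option loses at least one head-to-head, so there is no Condorcet winner.

none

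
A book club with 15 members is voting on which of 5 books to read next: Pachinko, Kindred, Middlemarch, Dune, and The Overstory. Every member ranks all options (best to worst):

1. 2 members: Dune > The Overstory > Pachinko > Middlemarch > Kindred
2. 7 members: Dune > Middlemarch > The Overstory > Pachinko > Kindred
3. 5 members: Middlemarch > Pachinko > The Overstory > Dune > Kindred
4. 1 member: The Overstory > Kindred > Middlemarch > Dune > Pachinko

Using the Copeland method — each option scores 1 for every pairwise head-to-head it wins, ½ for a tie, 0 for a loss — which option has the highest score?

Pachinko: beats Kindred; loses to Middlemarch, Dune, and The Overstory → score 1.
Kindred: loses to Pachinko, Middlemarch, Dune, and The Overstory → score 0.
Middlemarch: beats Pachinko, Kindred, and The Overstory; loses to Dune → score 3.
Dune: beats Pachinko, Kindred, Middlemarch, and The Overstory → score 4.
The Overstory: beats Pachinko and Kindred; loses to Middlemarch and Dune → score 2.
Dune has the best pairwise record.

Dune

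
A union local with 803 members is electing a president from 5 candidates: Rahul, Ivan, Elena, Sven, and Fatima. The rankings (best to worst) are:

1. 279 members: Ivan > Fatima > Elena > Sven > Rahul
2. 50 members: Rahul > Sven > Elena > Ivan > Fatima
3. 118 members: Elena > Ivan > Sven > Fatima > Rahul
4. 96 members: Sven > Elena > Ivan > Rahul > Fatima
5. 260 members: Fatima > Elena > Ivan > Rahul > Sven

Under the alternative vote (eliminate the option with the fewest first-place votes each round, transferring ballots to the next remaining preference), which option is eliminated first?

Rahul

Round 1: Rahul 50, Ivan 279, Elena 118, Sven 96, Fatima 260. Eliminate Rahul.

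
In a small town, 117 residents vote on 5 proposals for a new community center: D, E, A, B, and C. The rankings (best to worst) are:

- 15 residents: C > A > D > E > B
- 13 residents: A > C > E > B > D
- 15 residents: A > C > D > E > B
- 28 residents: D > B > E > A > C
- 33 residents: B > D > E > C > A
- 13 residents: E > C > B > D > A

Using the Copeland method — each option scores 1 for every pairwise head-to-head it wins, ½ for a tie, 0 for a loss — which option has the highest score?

B

D: beats E, A, and C; loses to B → score 3.
E: beats A and C; loses to D and B → score 2.
A: loses to D, E, B, and C → score 0.
B: beats D, E, A, and C → score 4.
C: beats A; loses to D, E, and B → score 1.
B has the best pairwise record.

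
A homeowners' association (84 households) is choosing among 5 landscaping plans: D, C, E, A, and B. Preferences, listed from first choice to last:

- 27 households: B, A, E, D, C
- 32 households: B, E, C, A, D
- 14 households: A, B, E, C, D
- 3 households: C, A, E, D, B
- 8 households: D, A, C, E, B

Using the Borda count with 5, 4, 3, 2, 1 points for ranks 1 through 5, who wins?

B

D: 27·2 + 32·1 + 14·1 + 3·2 + 8·5 = 146
C: 27·1 + 32·3 + 14·2 + 3·5 + 8·3 = 190
E: 27·3 + 32·4 + 14·3 + 3·3 + 8·2 = 276
A: 27·4 + 32·2 + 14·5 + 3·4 + 8·4 = 286
B: 27·5 + 32·5 + 14·4 + 3·1 + 8·1 = 362
B has the highest Borda score (362).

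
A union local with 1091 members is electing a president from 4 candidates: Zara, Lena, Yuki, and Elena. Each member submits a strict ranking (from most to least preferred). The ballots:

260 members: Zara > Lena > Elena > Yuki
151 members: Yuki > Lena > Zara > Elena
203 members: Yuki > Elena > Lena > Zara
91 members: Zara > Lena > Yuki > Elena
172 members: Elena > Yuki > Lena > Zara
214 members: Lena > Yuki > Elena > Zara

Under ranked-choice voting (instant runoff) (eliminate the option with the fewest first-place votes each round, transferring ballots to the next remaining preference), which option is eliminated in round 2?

Lena

Round 1: Zara 351, Lena 214, Yuki 354, Elena 172. Eliminate Elena.
Round 2: Zara 351, Lena 214, Yuki 526. Eliminate Lena.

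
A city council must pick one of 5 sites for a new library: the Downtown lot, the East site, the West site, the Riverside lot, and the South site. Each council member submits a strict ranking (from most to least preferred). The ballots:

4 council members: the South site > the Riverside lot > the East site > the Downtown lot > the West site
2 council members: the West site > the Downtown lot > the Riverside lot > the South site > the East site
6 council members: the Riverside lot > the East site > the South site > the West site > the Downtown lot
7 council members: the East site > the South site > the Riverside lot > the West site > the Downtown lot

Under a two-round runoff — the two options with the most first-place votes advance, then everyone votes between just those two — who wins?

the Riverside lot

Round 1 first-place votes: the Downtown lot 0, the East site 7, the West site 2, the Riverside lot 6, the South site 4.
the East site and the Riverside lot advance.
Runoff: the East site is preferred to the Riverside lot by 7 voters; the Riverside lot by 12.
the Riverside lot wins the runoff.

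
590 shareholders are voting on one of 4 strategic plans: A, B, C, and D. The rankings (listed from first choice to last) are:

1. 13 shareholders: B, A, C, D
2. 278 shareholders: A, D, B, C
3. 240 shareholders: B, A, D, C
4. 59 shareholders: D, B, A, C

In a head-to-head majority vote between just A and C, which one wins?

Voters preferring A to C: 590; preferring C to A: 0.
A wins the head-to-head.

A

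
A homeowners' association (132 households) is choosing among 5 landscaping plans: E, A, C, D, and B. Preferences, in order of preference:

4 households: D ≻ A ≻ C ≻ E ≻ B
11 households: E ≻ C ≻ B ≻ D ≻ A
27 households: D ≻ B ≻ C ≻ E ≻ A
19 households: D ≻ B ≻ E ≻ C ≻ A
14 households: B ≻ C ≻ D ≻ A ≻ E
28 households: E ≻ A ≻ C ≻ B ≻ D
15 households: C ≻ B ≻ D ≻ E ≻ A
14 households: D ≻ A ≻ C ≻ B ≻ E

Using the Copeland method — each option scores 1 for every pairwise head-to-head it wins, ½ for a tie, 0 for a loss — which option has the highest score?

C

E: beats A; loses to C, D, and B → score 1.
A: loses to E, C, D, and B → score 0.
C: beats E, A, D, and B → score 4.
D: beats E and A; loses to C and B → score 2.
B: beats E, A, and D; loses to C → score 3.
C has the best pairwise record.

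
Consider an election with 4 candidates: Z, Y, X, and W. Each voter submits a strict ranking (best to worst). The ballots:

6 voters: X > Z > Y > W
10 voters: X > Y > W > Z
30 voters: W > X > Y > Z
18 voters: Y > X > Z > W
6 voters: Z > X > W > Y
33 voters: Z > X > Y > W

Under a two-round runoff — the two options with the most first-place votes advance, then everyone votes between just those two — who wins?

Z

Round 1 first-place votes: Z 39, Y 18, X 16, W 30.
Z and W advance.
Runoff: Z is preferred to W by 63 voters; W by 40.
Z wins the runoff.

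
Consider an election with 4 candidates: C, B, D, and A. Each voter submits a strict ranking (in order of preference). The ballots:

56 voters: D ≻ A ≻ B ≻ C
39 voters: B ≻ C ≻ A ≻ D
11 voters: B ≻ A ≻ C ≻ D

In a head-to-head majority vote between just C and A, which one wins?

Voters preferring C to A: 39; preferring A to C: 67.
A wins the head-to-head.

A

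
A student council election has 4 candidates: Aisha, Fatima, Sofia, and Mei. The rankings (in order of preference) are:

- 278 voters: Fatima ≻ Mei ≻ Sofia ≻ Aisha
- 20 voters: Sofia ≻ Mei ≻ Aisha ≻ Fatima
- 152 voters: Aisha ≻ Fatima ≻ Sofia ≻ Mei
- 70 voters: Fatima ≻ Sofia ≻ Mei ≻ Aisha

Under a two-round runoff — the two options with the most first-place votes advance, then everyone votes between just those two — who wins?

Fatima

Round 1 first-place votes: Aisha 152, Fatima 348, Sofia 20, Mei 0.
Fatima and Aisha advance.
Runoff: Fatima is preferred to Aisha by 348 voters; Aisha by 172.
Fatima wins the runoff.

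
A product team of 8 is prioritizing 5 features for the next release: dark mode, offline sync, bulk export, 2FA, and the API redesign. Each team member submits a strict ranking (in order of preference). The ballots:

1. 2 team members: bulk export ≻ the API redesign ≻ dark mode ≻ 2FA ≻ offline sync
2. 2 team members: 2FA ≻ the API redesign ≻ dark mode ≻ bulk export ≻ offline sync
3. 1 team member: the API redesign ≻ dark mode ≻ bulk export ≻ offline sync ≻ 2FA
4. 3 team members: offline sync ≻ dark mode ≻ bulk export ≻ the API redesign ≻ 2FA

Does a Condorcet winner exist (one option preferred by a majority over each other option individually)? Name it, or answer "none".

none

Checking pairwise contests:
the API redesign beats dark mode 5–3.
dark mode beats offline sync 5–3.
dark mode beats bulk export 6–2.
dark mode beats 2FA 6–2.
bulk export beats the API redesign 5–3.
Every option loses at least one head-to-head, so there is no Condorcet winner.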